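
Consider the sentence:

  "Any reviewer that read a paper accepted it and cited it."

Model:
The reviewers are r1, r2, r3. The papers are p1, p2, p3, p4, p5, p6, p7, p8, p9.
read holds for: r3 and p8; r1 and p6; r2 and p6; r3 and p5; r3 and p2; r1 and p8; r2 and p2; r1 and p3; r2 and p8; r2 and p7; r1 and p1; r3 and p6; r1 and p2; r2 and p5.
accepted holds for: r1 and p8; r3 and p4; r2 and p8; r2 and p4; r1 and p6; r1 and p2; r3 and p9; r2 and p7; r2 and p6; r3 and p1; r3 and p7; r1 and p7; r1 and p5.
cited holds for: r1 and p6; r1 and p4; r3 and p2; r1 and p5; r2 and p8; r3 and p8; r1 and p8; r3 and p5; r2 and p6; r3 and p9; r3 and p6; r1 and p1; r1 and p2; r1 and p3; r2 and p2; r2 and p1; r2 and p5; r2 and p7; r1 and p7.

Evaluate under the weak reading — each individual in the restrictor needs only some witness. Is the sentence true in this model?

"it" takes "a paper" as antecedent — a donkey pronoun bound across the clause boundary.
Weak reading: every reviewer r with some read-paper has at least one read-paper p such that accepted(r,p) ∧ cited(r,p).
Per reviewer: r1:✓  r2:✓  r3:✗
r3 has no witness among its read-papers.

False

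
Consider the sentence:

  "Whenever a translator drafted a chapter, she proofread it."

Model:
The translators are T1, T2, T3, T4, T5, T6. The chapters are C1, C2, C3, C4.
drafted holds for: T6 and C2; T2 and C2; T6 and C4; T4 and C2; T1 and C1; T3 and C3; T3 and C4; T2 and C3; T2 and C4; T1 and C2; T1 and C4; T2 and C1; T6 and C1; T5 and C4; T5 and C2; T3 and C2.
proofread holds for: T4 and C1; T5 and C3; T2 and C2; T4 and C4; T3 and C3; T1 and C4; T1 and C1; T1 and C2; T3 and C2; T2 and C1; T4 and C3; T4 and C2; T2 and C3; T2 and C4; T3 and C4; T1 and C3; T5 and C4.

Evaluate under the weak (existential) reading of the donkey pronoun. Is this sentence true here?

False

"it" takes "a chapter" as antecedent — a donkey pronoun bound across the clause boundary.
Weak reading: every translator t with some drafted-chapter has at least one drafted-chapter c such that proofread(t,c).
Per translator: T1:✓  T2:✓  T3:✓  T4:✓  T5:✓  T6:✗
T6 has no witness among its drafted-chapters.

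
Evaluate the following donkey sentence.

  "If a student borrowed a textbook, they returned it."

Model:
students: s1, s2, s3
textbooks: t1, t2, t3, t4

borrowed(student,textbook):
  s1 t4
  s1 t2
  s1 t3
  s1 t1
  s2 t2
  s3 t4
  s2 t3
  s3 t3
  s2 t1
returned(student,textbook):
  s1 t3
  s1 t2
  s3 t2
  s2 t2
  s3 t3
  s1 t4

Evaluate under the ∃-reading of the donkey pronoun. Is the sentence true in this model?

"it" takes "a textbook" as antecedent — a donkey pronoun bound across the clause boundary.
Weak reading: every student s with some borrowed-textbook has at least one borrowed-textbook t such that returned(s,t).
Per student: s1:✓  s2:✓  s3:✓
Every student in the restrictor has a witness.

True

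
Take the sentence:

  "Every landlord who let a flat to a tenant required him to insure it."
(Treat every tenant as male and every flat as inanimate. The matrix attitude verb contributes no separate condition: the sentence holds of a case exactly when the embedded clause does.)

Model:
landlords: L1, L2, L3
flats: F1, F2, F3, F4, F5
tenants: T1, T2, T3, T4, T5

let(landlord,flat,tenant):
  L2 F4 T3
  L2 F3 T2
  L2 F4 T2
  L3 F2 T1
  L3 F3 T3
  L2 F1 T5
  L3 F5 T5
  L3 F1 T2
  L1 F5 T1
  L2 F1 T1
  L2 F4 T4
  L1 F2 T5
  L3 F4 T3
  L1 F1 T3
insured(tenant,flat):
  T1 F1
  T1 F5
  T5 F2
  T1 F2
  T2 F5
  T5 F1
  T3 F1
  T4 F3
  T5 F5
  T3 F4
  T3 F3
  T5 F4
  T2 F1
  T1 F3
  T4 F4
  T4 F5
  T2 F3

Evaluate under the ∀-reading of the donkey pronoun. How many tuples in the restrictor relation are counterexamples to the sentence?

1

"him" takes "a tenant" as antecedent and "it" takes "a flat"; both are donkey pronouns co-varying with the restrictor.
Strong reading: for every (l,f,t) with let(l,f,t), insured(t,f).
Restrictor triples: (L1,F1,T3)→insured(T3,F1) ✓  (L1,F2,T5)→insured(T5,F2) ✓  (L1,F5,T1)→insured(T1,F5) ✓  (L2,F1,T1)→insured(T1,F1) ✓  (L2,F1,T5)→insured(T5,F1) ✓  (L2,F3,T2)→insured(T2,F3) ✓  (L2,F4,T2)→insured(T2,F4) ✗  (L2,F4,T3)→insured(T3,F4) ✓  (L2,F4,T4)→insured(T4,F4) ✓  (L3,F1,T2)→insured(T2,F1) ✓  (L3,F2,T1)→insured(T1,F2) ✓  (L3,F3,T3)→insured(T3,F3) ✓  (L3,F4,T3)→insured(T3,F4) ✓  (L3,F5,T5)→insured(T5,F5) ✓
Counterexamples (restrictor triples failing the scope): 1.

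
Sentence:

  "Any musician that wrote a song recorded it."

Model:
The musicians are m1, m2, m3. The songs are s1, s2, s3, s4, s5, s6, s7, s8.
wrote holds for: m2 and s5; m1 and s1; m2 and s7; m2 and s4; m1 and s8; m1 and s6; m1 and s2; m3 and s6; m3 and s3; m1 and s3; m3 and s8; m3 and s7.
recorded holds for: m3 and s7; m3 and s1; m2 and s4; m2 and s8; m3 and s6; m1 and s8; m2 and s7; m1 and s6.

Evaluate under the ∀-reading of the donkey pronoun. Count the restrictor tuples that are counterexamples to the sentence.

6

"it" takes "a song" as antecedent — a donkey pronoun bound across the clause boundary.
Strong reading: for every (m,s) with wrote(m,s), recorded(m,s).
Restrictor pairs: (m1,s1) ✗  (m1,s2) ✗  (m1,s3) ✗  (m1,s6) ✓  (m1,s8) ✓  (m2,s4) ✓  (m2,s5) ✗  (m2,s7) ✓  (m3,s3) ✗  (m3,s6) ✓  (m3,s7) ✓  (m3,s8) ✗
Counterexamples (restrictor pairs failing the scope): 6.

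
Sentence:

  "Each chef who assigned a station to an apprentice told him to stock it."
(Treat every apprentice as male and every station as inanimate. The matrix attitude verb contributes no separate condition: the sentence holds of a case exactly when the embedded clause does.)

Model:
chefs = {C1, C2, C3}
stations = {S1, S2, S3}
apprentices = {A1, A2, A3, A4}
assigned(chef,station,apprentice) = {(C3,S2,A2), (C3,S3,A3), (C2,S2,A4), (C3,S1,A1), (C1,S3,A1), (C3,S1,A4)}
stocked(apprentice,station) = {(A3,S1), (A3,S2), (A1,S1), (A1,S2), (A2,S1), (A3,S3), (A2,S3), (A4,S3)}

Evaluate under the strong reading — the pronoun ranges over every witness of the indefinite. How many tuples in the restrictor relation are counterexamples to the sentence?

4

"him" takes "an apprentice" as antecedent and "it" takes "a station"; both are donkey pronouns co-varying with the restrictor.
Strong reading: for every (c,s,a) with assigned(c,s,a), stocked(a,s).
Restrictor triples: (C1,S3,A1)→stocked(A1,S3) ✗  (C2,S2,A4)→stocked(A4,S2) ✗  (C3,S1,A1)→stocked(A1,S1) ✓  (C3,S1,A4)→stocked(A4,S1) ✗  (C3,S2,A2)→stocked(A2,S2) ✗  (C3,S3,A3)→stocked(A3,S3) ✓
Counterexamples (restrictor triples failing the scope): 4.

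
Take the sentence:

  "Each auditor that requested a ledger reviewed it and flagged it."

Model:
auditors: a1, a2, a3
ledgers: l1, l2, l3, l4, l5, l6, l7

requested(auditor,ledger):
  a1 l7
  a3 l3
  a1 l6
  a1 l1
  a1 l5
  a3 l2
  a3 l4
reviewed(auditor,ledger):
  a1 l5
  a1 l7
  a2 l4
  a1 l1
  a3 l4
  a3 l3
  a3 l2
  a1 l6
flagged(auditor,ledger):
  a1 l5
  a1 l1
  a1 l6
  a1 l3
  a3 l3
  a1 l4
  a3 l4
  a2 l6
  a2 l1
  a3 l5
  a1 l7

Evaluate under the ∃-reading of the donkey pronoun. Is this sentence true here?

"it" takes "a ledger" as antecedent — a donkey pronoun bound across the clause boundary.
Weak reading: every auditor a with some requested-ledger has at least one requested-ledger l such that reviewed(a,l) ∧ flagged(a,l).
Per auditor: a1:✓  a3:✓
Every auditor in the restrictor has a witness.

True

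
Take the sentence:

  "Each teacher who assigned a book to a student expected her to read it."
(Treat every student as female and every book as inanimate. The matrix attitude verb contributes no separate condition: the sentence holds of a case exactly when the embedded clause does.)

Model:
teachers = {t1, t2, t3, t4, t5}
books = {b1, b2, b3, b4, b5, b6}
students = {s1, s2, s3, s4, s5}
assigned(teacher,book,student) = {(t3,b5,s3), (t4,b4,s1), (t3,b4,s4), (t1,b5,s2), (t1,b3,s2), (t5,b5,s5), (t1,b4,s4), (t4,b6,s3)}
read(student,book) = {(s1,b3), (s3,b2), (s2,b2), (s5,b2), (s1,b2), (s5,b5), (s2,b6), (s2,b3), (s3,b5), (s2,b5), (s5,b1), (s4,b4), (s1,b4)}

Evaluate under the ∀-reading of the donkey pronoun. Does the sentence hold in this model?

"her" takes "a student" as antecedent and "it" takes "a book"; both are donkey pronouns co-varying with the restrictor.
Strong reading: for every (t,b,s) with assigned(t,b,s), read(s,b).
Restrictor triples: (t1,b3,s2)→read(s2,b3) ✓  (t1,b4,s4)→read(s4,b4) ✓  (t1,b5,s2)→read(s2,b5) ✓  (t3,b4,s4)→read(s4,b4) ✓  (t3,b5,s3)→read(s3,b5) ✓  (t4,b4,s1)→read(s1,b4) ✓  (t4,b6,s3)→read(s3,b6) ✗  (t5,b5,s5)→read(s5,b5) ✓
Counterexample: (t4,b6,s3) — read(s3,b6) does not hold.

False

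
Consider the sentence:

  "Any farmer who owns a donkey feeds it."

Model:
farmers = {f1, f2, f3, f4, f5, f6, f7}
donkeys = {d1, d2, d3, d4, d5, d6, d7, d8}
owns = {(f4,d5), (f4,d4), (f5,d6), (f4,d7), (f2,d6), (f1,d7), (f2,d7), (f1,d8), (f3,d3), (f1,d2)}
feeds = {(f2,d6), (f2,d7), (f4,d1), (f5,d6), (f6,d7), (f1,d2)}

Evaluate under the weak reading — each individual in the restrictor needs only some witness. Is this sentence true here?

False

"it" takes "a donkey" as antecedent — a donkey pronoun bound across the clause boundary.
Weak reading: every farmer f with some owns-donkey has at least one owns-donkey d such that feeds(f,d).
Per farmer: f1:✓  f2:✓  f3:✗  f4:✗  f5:✓
f3 has no witness among its owns-donkeys.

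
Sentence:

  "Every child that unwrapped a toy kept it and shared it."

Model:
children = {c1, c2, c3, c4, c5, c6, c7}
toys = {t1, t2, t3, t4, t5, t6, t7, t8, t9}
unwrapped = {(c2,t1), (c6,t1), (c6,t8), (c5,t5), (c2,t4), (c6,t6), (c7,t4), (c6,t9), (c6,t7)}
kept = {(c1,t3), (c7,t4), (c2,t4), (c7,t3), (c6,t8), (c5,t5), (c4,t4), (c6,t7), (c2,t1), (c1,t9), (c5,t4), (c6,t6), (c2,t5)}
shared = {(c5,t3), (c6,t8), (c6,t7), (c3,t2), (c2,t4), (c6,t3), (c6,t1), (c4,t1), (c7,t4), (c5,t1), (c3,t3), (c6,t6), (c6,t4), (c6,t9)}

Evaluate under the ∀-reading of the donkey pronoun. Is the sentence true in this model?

False

"it" takes "a toy" as antecedent — a donkey pronoun bound across the clause boundary.
Strong reading: for every (c,t) with unwrapped(c,t), kept(c,t) ∧ shared(c,t).
Restrictor pairs: (c2,t1) ✗  (c2,t4) ✓  (c5,t5) ✗  (c6,t1) ✗  (c6,t6) ✓  (c6,t7) ✓  (c6,t8) ✓  (c6,t9) ✗  (c7,t4) ✓
Counterexample: (c2,t1) is in unwrapped but fails the scope.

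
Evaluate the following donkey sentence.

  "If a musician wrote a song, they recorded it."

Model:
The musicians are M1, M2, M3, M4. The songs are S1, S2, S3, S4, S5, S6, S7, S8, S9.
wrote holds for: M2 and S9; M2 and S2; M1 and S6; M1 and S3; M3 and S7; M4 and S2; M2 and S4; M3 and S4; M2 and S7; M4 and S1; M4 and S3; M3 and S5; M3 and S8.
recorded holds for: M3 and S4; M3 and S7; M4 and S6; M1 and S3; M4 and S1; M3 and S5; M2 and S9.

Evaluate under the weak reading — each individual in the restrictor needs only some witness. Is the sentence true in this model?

"it" takes "a song" as antecedent — a donkey pronoun bound across the clause boundary.
Weak reading: every musician m with some wrote-song has at least one wrote-song s such that recorded(m,s).
Per musician: M1:✓  M2:✓  M3:✓  M4:✓
Every musician in the restrictor has a witness.

True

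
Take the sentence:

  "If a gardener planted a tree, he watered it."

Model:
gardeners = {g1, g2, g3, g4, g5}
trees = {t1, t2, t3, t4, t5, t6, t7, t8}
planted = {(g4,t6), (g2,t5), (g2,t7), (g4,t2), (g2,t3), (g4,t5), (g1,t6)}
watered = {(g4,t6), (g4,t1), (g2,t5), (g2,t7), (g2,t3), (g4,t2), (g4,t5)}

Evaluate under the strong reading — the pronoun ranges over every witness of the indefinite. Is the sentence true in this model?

False

"it" takes "a tree" as antecedent — a donkey pronoun bound across the clause boundary.
Strong reading: for every (g,t) with planted(g,t), watered(g,t).
Restrictor pairs: (g1,t6) ✗  (g2,t3) ✓  (g2,t5) ✓  (g2,t7) ✓  (g4,t2) ✓  (g4,t5) ✓  (g4,t6) ✓
Counterexample: (g1,t6) is in planted but fails the scope.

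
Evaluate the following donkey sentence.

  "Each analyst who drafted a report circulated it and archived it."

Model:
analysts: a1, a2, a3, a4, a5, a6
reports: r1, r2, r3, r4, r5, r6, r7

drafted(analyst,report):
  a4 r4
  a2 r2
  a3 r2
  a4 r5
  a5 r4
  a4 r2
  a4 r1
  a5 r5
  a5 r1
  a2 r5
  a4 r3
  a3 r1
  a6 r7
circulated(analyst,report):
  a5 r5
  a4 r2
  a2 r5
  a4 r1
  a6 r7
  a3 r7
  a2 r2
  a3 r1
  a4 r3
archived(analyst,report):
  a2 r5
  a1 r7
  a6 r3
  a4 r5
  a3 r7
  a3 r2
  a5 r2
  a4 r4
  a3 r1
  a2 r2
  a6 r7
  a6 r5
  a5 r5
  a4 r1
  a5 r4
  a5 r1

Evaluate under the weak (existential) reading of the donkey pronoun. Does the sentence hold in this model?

True

"it" takes "a report" as antecedent — a donkey pronoun bound across the clause boundary.
Weak reading: every analyst a with some drafted-report has at least one drafted-report r such that circulated(a,r) ∧ archived(a,r).
Per analyst: a2:✓  a3:✓  a4:✓  a5:✓  a6:✓
Every analyst in the restrictor has a witness.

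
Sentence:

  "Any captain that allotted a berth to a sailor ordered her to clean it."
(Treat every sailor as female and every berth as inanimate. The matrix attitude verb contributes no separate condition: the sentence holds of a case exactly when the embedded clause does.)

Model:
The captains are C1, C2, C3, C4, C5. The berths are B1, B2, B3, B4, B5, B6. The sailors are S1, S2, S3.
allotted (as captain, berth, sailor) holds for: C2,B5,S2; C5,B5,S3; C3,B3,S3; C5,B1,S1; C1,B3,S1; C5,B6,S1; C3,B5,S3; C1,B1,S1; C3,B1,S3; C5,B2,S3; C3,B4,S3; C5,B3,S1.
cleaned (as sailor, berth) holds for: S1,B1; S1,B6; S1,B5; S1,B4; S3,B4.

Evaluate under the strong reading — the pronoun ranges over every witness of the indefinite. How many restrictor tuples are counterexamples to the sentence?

8

"her" takes "a sailor" as antecedent and "it" takes "a berth"; both are donkey pronouns co-varying with the restrictor.
Strong reading: for every (c,b,s) with allotted(c,b,s), cleaned(s,b).
Restrictor triples: (C1,B1,S1)→cleaned(S1,B1) ✓  (C1,B3,S1)→cleaned(S1,B3) ✗  (C2,B5,S2)→cleaned(S2,B5) ✗  (C3,B1,S3)→cleaned(S3,B1) ✗  (C3,B3,S3)→cleaned(S3,B3) ✗  (C3,B4,S3)→cleaned(S3,B4) ✓  (C3,B5,S3)→cleaned(S3,B5) ✗  (C5,B1,S1)→cleaned(S1,B1) ✓  (C5,B2,S3)→cleaned(S3,B2) ✗  (C5,B3,S1)→cleaned(S1,B3) ✗  (C5,B5,S3)→cleaned(S3,B5) ✗  (C5,B6,S1)→cleaned(S1,B6) ✓
Counterexamples (restrictor triples failing the scope): 8.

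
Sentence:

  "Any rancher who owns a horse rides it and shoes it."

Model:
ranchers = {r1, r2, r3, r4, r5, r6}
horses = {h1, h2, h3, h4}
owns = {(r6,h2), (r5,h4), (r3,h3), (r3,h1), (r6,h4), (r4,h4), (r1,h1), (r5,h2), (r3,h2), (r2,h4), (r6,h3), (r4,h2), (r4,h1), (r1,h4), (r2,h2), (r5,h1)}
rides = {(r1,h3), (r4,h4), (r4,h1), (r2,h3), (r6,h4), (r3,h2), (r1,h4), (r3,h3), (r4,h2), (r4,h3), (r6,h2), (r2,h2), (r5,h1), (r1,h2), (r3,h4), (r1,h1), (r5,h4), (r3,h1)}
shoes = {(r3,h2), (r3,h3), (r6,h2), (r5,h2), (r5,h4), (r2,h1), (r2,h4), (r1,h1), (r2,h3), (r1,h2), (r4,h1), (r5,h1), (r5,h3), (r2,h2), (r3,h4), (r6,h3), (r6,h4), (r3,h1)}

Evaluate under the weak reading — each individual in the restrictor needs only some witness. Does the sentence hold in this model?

"it" takes "a horse" as antecedent — a donkey pronoun bound across the clause boundary.
Weak reading: every rancher r with some owns-horse has at least one owns-horse h such that rides(r,h) ∧ shoes(r,h).
Per rancher: r1:✓  r2:✓  r3:✓  r4:✓  r5:✓  r6:✓
Every rancher in the restrictor has a witness.

True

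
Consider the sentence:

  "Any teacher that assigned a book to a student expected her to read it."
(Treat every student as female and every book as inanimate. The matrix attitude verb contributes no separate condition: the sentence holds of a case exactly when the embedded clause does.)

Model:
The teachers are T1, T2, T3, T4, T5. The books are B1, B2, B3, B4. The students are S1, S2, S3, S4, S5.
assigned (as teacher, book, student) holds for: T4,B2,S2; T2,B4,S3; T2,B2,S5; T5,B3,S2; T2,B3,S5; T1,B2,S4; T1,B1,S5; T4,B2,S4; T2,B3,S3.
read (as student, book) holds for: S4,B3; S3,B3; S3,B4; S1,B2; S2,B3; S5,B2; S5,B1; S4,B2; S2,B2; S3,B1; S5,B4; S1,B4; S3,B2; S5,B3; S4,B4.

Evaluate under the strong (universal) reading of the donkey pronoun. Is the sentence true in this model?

True

"her" takes "a student" as antecedent and "it" takes "a book"; both are donkey pronouns co-varying with the restrictor.
Strong reading: for every (t,b,s) with assigned(t,b,s), read(s,b).
Restrictor triples: (T1,B1,S5)→read(S5,B1) ✓  (T1,B2,S4)→read(S4,B2) ✓  (T2,B2,S5)→read(S5,B2) ✓  (T2,B3,S3)→read(S3,B3) ✓  (T2,B3,S5)→read(S5,B3) ✓  (T2,B4,S3)→read(S3,B4) ✓  (T4,B2,S2)→read(S2,B2) ✓  (T4,B2,S4)→read(S4,B2) ✓  (T5,B3,S2)→read(S2,B3) ✓
Every restrictor triple satisfies the scope.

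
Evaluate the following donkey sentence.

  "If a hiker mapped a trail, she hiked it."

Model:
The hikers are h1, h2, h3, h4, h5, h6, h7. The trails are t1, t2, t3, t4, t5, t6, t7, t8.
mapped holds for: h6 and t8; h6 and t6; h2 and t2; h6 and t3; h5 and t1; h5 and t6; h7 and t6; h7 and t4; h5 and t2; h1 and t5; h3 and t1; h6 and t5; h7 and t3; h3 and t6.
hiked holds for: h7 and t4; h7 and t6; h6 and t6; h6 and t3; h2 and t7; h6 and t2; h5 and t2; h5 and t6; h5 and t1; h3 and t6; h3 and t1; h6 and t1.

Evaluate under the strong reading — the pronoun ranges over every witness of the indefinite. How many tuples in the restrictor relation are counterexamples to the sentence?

"it" takes "a trail" as antecedent — a donkey pronoun bound across the clause boundary.
Strong reading: for every (h,t) with mapped(h,t), hiked(h,t).
Restrictor pairs: (h1,t5) ✗  (h2,t2) ✗  (h3,t1) ✓  (h3,t6) ✓  (h5,t1) ✓  (h5,t2) ✓  (h5,t6) ✓  (h6,t3) ✓  (h6,t5) ✗  (h6,t6) ✓  (h6,t8) ✗  (h7,t3) ✗  (h7,t4) ✓  (h7,t6) ✓
Counterexamples (restrictor pairs failing the scope): 5.

5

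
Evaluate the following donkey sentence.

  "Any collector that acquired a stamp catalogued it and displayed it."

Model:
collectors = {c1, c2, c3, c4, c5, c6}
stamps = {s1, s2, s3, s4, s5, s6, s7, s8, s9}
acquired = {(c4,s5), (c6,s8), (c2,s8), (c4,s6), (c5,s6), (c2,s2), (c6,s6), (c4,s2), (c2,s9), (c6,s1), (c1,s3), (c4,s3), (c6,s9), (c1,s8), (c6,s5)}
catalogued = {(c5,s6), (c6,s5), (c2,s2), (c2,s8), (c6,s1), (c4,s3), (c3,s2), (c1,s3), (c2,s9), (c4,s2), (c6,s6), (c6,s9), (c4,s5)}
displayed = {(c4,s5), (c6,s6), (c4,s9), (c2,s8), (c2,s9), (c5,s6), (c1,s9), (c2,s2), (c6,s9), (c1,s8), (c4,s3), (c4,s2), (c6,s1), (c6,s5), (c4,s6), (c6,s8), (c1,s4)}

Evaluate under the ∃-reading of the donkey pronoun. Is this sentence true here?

"it" takes "a stamp" as antecedent — a donkey pronoun bound across the clause boundary.
Weak reading: every collector c with some acquired-stamp has at least one acquired-stamp s such that catalogued(c,s) ∧ displayed(c,s).
Per collector: c1:✗  c2:✓  c4:✓  c5:✓  c6:✓
c1 has no witness among its acquired-stamps.

False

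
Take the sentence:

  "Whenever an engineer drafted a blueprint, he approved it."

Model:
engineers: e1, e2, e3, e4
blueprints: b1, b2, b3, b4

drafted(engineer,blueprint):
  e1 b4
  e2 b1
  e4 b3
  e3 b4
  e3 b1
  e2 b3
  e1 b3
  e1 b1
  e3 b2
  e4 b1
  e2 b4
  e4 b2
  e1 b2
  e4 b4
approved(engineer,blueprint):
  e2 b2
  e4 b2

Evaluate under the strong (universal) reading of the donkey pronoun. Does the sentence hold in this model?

False

"it" takes "a blueprint" as antecedent — a donkey pronoun bound across the clause boundary.
Strong reading: for every (e,b) with drafted(e,b), approved(e,b).
Restrictor pairs: (e1,b1) ✗  (e1,b2) ✗  (e1,b3) ✗  (e1,b4) ✗  (e2,b1) ✗  (e2,b3) ✗  (e2,b4) ✗  (e3,b1) ✗  (e3,b2) ✗  (e3,b4) ✗  (e4,b1) ✗  (e4,b2) ✓  (e4,b3) ✗  (e4,b4) ✗
Counterexample: (e1,b1) is in drafted but fails the scope.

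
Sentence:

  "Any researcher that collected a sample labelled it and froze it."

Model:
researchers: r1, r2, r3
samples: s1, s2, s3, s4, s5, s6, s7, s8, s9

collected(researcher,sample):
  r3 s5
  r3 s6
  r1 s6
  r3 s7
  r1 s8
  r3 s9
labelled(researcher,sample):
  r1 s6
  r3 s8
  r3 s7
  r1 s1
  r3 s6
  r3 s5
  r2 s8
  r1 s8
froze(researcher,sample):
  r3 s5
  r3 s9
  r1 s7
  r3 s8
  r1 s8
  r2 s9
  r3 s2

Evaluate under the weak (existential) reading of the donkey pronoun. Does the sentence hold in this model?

"it" takes "a sample" as antecedent — a donkey pronoun bound across the clause boundary.
Weak reading: every researcher r with some collected-sample has at least one collected-sample s such that labelled(r,s) ∧ froze(r,s).
Per researcher: r1:✓  r3:✓
Every researcher in the restrictor has a witness.

True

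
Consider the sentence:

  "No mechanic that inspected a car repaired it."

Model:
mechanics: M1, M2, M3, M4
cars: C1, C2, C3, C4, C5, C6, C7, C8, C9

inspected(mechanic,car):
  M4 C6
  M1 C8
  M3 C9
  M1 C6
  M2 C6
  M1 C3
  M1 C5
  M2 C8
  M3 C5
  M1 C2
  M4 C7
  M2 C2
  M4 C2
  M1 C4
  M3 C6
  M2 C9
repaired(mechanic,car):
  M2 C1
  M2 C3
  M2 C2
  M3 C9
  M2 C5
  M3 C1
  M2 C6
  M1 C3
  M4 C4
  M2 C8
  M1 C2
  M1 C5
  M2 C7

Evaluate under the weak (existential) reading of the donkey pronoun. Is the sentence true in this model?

"it" takes "a car" as antecedent — a donkey pronoun bound across the clause boundary.
Truth condition: for no (m,c) with inspected(m,c) does repaired(m,c) hold.
Restrictor pairs — does the scope hold? (M1,C2):holds  (M1,C3):holds  (M1,C4):fails  (M1,C5):holds  (M1,C6):fails  (M1,C8):fails  (M2,C2):holds  (M2,C6):holds  (M2,C8):holds  (M2,C9):fails  (M3,C5):fails  (M3,C6):fails  (M3,C9):holds  (M4,C2):fails  (M4,C6):fails  (M4,C7):fails
Scope holds for 7 pair(s), so the sentence is false.

False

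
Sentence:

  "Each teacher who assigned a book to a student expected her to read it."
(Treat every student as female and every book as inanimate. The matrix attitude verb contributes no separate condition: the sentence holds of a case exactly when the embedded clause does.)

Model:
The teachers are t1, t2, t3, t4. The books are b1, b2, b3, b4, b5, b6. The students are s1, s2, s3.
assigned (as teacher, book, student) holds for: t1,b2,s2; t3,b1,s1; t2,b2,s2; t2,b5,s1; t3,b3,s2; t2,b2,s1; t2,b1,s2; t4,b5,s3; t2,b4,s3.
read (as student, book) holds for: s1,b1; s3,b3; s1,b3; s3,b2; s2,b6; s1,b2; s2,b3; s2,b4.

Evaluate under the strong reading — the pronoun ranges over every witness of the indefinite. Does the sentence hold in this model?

"her" takes "a student" as antecedent and "it" takes "a book"; both are donkey pronouns co-varying with the restrictor.
Strong reading: for every (t,b,s) with assigned(t,b,s), read(s,b).
Restrictor triples: (t1,b2,s2)→read(s2,b2) ✗  (t2,b1,s2)→read(s2,b1) ✗  (t2,b2,s1)→read(s1,b2) ✓  (t2,b2,s2)→read(s2,b2) ✗  (t2,b4,s3)→read(s3,b4) ✗  (t2,b5,s1)→read(s1,b5) ✗  (t3,b1,s1)→read(s1,b1) ✓  (t3,b3,s2)→read(s2,b3) ✓  (t4,b5,s3)→read(s3,b5) ✗
Counterexample: (t1,b2,s2) — read(s2,b2) does not hold.

False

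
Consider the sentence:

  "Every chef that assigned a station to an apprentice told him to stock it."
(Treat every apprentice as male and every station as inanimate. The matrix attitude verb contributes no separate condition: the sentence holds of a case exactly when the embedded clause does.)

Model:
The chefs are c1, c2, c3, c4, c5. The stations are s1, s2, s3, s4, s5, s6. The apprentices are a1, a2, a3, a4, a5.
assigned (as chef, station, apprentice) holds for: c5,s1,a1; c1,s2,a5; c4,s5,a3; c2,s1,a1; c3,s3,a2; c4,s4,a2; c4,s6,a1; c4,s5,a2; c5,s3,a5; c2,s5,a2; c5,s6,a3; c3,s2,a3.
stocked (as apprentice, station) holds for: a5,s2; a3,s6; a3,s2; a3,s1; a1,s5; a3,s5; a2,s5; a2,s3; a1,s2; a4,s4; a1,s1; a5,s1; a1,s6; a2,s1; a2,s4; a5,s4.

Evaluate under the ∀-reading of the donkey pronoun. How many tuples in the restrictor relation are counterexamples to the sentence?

1

"him" takes "an apprentice" as antecedent and "it" takes "a station"; both are donkey pronouns co-varying with the restrictor.
Strong reading: for every (c,s,a) with assigned(c,s,a), stocked(a,s).
Restrictor triples: (c1,s2,a5)→stocked(a5,s2) ✓  (c2,s1,a1)→stocked(a1,s1) ✓  (c2,s5,a2)→stocked(a2,s5) ✓  (c3,s2,a3)→stocked(a3,s2) ✓  (c3,s3,a2)→stocked(a2,s3) ✓  (c4,s4,a2)→stocked(a2,s4) ✓  (c4,s5,a2)→stocked(a2,s5) ✓  (c4,s5,a3)→stocked(a3,s5) ✓  (c4,s6,a1)→stocked(a1,s6) ✓  (c5,s1,a1)→stocked(a1,s1) ✓  (c5,s3,a5)→stocked(a5,s3) ✗  (c5,s6,a3)→stocked(a3,s6) ✓
Counterexamples (restrictor triples failing the scope): 1.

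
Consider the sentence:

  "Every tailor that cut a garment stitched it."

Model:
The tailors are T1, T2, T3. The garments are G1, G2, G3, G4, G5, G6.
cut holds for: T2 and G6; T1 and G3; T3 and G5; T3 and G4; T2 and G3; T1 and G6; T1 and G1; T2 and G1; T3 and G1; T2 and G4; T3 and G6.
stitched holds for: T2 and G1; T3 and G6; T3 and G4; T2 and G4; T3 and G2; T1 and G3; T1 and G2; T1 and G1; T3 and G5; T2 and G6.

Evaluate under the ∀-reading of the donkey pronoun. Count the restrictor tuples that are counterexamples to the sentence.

"it" takes "a garment" as antecedent — a donkey pronoun bound across the clause boundary.
Strong reading: for every (t,g) with cut(t,g), stitched(t,g).
Restrictor pairs: (T1,G1) ✓  (T1,G3) ✓  (T1,G6) ✗  (T2,G1) ✓  (T2,G3) ✗  (T2,G4) ✓  (T2,G6) ✓  (T3,G1) ✗  (T3,G4) ✓  (T3,G5) ✓  (T3,G6) ✓
Counterexamples (restrictor pairs failing the scope): 3.

3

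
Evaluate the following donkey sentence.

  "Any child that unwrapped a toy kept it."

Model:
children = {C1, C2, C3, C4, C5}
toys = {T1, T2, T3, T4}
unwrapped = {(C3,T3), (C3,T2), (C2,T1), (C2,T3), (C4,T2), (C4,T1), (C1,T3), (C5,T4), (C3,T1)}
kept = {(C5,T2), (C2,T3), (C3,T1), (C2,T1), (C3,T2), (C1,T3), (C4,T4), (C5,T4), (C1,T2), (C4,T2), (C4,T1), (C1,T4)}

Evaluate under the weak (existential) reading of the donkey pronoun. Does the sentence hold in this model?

"it" takes "a toy" as antecedent — a donkey pronoun bound across the clause boundary.
Weak reading: every child c with some unwrapped-toy has at least one unwrapped-toy t such that kept(c,t).
Per child: C1:✓  C2:✓  C3:✓  C4:✓  C5:✓
Every child in the restrictor has a witness.

True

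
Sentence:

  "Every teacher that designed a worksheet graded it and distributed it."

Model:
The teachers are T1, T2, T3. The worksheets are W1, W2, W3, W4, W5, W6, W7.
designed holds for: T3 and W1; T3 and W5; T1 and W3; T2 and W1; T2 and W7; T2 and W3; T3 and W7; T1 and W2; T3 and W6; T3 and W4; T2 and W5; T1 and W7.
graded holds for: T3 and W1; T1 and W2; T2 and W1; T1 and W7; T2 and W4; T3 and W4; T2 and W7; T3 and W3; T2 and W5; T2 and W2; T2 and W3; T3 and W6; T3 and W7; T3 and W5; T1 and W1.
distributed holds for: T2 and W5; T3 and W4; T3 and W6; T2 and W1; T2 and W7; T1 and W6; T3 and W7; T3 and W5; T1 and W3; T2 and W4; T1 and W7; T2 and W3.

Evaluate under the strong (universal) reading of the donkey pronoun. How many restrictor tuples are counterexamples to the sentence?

"it" takes "a worksheet" as antecedent — a donkey pronoun bound across the clause boundary.
Strong reading: for every (t,w) with designed(t,w), graded(t,w) ∧ distributed(t,w).
Restrictor pairs: (T1,W2) ✗  (T1,W3) ✗  (T1,W7) ✓  (T2,W1) ✓  (T2,W3) ✓  (T2,W5) ✓  (T2,W7) ✓  (T3,W1) ✗  (T3,W4) ✓  (T3,W5) ✓  (T3,W6) ✓  (T3,W7) ✓
Counterexamples (restrictor pairs failing the scope): 3.

3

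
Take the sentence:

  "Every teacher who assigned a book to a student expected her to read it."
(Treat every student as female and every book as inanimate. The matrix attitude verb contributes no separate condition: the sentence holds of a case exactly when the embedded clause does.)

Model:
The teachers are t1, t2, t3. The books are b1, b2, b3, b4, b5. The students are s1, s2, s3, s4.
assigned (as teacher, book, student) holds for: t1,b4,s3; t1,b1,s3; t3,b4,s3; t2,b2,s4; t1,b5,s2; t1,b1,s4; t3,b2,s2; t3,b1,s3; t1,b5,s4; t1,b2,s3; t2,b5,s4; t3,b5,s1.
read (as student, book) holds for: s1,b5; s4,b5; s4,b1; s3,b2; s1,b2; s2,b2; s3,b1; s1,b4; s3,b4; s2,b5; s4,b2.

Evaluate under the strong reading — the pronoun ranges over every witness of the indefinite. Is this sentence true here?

"her" takes "a student" as antecedent and "it" takes "a book"; both are donkey pronouns co-varying with the restrictor.
Strong reading: for every (t,b,s) with assigned(t,b,s), read(s,b).
Restrictor triples: (t1,b1,s3)→read(s3,b1) ✓  (t1,b1,s4)→read(s4,b1) ✓  (t1,b2,s3)→read(s3,b2) ✓  (t1,b4,s3)→read(s3,b4) ✓  (t1,b5,s2)→read(s2,b5) ✓  (t1,b5,s4)→read(s4,b5) ✓  (t2,b2,s4)→read(s4,b2) ✓  (t2,b5,s4)→read(s4,b5) ✓  (t3,b1,s3)→read(s3,b1) ✓  (t3,b2,s2)→read(s2,b2) ✓  (t3,b4,s3)→read(s3,b4) ✓  (t3,b5,s1)→read(s1,b5) ✓
Every restrictor triple satisfies the scope.

True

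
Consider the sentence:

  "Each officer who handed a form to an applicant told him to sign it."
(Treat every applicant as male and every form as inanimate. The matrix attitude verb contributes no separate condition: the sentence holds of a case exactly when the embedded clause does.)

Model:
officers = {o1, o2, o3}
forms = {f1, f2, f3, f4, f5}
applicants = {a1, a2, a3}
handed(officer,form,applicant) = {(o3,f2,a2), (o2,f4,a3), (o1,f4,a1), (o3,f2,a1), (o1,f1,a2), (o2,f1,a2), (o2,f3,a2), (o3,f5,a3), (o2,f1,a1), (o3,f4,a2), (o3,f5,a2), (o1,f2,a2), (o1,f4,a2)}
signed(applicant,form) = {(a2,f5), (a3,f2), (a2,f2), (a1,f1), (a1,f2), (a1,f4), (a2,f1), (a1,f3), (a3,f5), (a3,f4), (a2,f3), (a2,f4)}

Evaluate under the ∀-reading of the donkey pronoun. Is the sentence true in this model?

True

"him" takes "an applicant" as antecedent and "it" takes "a form"; both are donkey pronouns co-varying with the restrictor.
Strong reading: for every (o,f,a) with handed(o,f,a), signed(a,f).
Restrictor triples: (o1,f1,a2)→signed(a2,f1) ✓  (o1,f2,a2)→signed(a2,f2) ✓  (o1,f4,a1)→signed(a1,f4) ✓  (o1,f4,a2)→signed(a2,f4) ✓  (o2,f1,a1)→signed(a1,f1) ✓  (o2,f1,a2)→signed(a2,f1) ✓  (o2,f3,a2)→signed(a2,f3) ✓  (o2,f4,a3)→signed(a3,f4) ✓  (o3,f2,a1)→signed(a1,f2) ✓  (o3,f2,a2)→signed(a2,f2) ✓  (o3,f4,a2)→signed(a2,f4) ✓  (o3,f5,a2)→signed(a2,f5) ✓  (o3,f5,a3)→signed(a3,f5) ✓
Every restrictor triple satisfies the scope.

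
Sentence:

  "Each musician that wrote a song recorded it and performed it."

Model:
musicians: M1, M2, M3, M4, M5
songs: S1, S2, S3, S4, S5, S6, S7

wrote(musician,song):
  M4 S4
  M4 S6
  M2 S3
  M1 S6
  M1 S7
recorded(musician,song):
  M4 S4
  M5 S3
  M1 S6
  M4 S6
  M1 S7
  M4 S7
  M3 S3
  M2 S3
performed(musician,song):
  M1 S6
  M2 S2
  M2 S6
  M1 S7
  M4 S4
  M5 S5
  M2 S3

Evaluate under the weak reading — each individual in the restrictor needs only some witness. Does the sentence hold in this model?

True

"it" takes "a song" as antecedent — a donkey pronoun bound across the clause boundary.
Weak reading: every musician m with some wrote-song has at least one wrote-song s such that recorded(m,s) ∧ performed(m,s).
Per musician: M1:✓  M2:✓  M4:✓
Every musician in the restrictor has a witness.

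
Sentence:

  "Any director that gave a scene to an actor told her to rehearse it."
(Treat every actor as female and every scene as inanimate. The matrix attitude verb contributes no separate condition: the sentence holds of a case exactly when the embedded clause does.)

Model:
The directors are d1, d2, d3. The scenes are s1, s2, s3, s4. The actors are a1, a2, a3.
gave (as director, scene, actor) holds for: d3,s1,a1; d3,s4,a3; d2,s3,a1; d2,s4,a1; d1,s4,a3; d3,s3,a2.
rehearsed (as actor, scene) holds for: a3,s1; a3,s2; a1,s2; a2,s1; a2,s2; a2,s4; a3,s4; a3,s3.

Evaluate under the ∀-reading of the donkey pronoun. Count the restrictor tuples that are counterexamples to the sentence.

4

"her" takes "an actor" as antecedent and "it" takes "a scene"; both are donkey pronouns co-varying with the restrictor.
Strong reading: for every (d,s,a) with gave(d,s,a), rehearsed(a,s).
Restrictor triples: (d1,s4,a3)→rehearsed(a3,s4) ✓  (d2,s3,a1)→rehearsed(a1,s3) ✗  (d2,s4,a1)→rehearsed(a1,s4) ✗  (d3,s1,a1)→rehearsed(a1,s1) ✗  (d3,s3,a2)→rehearsed(a2,s3) ✗  (d3,s4,a3)→rehearsed(a3,s4) ✓
Counterexamples (restrictor triples failing the scope): 4.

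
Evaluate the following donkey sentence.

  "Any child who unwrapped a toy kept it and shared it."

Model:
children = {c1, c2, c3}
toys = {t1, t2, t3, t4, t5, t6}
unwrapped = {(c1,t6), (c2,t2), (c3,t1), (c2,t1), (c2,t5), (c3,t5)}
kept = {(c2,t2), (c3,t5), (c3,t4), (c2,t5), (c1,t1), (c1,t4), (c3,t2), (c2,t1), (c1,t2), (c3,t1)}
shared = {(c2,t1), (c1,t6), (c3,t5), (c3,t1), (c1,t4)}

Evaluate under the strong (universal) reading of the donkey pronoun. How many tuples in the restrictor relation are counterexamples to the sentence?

"it" takes "a toy" as antecedent — a donkey pronoun bound across the clause boundary.
Strong reading: for every (c,t) with unwrapped(c,t), kept(c,t) ∧ shared(c,t).
Restrictor pairs: (c1,t6) ✗  (c2,t1) ✓  (c2,t2) ✗  (c2,t5) ✗  (c3,t1) ✓  (c3,t5) ✓
Counterexamples (restrictor pairs failing the scope): 3.

3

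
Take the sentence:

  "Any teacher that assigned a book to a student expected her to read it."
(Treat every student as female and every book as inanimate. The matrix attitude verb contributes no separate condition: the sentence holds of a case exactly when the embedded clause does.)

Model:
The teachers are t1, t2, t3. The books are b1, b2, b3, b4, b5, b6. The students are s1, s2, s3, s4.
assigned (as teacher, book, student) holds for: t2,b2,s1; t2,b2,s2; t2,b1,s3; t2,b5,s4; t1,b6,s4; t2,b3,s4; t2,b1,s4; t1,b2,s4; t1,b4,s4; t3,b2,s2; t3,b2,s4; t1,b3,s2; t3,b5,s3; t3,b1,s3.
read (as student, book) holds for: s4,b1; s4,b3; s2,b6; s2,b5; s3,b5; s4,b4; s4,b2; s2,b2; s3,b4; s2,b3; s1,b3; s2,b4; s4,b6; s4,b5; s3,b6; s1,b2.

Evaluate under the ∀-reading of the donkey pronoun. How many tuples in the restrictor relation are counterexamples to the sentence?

"her" takes "a student" as antecedent and "it" takes "a book"; both are donkey pronouns co-varying with the restrictor.
Strong reading: for every (t,b,s) with assigned(t,b,s), read(s,b).
Restrictor triples: (t1,b2,s4)→read(s4,b2) ✓  (t1,b3,s2)→read(s2,b3) ✓  (t1,b4,s4)→read(s4,b4) ✓  (t1,b6,s4)→read(s4,b6) ✓  (t2,b1,s3)→read(s3,b1) ✗  (t2,b1,s4)→read(s4,b1) ✓  (t2,b2,s1)→read(s1,b2) ✓  (t2,b2,s2)→read(s2,b2) ✓  (t2,b3,s4)→read(s4,b3) ✓  (t2,b5,s4)→read(s4,b5) ✓  (t3,b1,s3)→read(s3,b1) ✗  (t3,b2,s2)→read(s2,b2) ✓  (t3,b2,s4)→read(s4,b2) ✓  (t3,b5,s3)→read(s3,b5) ✓
Counterexamples (restrictor triples failing the scope): 2.

2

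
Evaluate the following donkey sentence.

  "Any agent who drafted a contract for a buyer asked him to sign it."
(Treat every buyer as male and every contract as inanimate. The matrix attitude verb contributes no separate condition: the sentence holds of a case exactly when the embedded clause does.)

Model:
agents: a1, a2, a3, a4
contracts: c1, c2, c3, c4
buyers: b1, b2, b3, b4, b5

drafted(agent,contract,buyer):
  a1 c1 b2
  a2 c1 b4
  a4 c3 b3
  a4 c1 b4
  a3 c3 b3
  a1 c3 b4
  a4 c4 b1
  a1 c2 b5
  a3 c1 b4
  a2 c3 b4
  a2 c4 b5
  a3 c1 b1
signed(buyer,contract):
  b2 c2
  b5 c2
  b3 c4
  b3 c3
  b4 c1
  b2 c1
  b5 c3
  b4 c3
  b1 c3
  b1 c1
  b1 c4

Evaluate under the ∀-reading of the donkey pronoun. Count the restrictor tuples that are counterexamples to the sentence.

"him" takes "a buyer" as antecedent and "it" takes "a contract"; both are donkey pronouns co-varying with the restrictor.
Strong reading: for every (a,c,b) with drafted(a,c,b), signed(b,c).
Restrictor triples: (a1,c1,b2)→signed(b2,c1) ✓  (a1,c2,b5)→signed(b5,c2) ✓  (a1,c3,b4)→signed(b4,c3) ✓  (a2,c1,b4)→signed(b4,c1) ✓  (a2,c3,b4)→signed(b4,c3) ✓  (a2,c4,b5)→signed(b5,c4) ✗  (a3,c1,b1)→signed(b1,c1) ✓  (a3,c1,b4)→signed(b4,c1) ✓  (a3,c3,b3)→signed(b3,c3) ✓  (a4,c1,b4)→signed(b4,c1) ✓  (a4,c3,b3)→signed(b3,c3) ✓  (a4,c4,b1)→signed(b1,c4) ✓
Counterexamples (restrictor triples failing the scope): 1.

1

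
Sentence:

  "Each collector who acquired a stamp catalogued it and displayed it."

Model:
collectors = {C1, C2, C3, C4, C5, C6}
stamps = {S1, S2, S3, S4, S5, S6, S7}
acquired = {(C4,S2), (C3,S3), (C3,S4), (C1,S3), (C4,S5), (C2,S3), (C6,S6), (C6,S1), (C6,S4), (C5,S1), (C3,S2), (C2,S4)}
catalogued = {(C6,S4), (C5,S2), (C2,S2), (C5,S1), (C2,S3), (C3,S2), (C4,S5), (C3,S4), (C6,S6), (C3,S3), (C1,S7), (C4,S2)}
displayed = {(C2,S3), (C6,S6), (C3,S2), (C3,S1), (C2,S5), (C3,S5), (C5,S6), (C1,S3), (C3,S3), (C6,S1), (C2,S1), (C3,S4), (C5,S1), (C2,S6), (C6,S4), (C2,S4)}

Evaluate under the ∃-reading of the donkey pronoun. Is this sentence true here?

False

"it" takes "a stamp" as antecedent — a donkey pronoun bound across the clause boundary.
Weak reading: every collector c with some acquired-stamp has at least one acquired-stamp s such that catalogued(c,s) ∧ displayed(c,s).
Per collector: C1:✗  C2:✓  C3:✓  C4:✗  C5:✓  C6:✓
C1 has no witness among its acquired-stamps.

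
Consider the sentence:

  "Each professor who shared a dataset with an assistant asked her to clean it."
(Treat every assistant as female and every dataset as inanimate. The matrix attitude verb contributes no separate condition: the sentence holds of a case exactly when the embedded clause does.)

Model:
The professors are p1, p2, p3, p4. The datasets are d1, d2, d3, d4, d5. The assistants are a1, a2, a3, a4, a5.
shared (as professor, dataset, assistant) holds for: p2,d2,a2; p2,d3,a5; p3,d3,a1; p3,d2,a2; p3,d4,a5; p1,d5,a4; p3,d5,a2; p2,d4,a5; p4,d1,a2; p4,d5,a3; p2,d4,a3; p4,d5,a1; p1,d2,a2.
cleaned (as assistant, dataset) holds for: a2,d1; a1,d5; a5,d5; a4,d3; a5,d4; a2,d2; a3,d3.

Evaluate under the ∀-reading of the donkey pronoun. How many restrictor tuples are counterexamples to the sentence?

"her" takes "an assistant" as antecedent and "it" takes "a dataset"; both are donkey pronouns co-varying with the restrictor.
Strong reading: for every (p,d,a) with shared(p,d,a), cleaned(a,d).
Restrictor triples: (p1,d2,a2)→cleaned(a2,d2) ✓  (p1,d5,a4)→cleaned(a4,d5) ✗  (p2,d2,a2)→cleaned(a2,d2) ✓  (p2,d3,a5)→cleaned(a5,d3) ✗  (p2,d4,a3)→cleaned(a3,d4) ✗  (p2,d4,a5)→cleaned(a5,d4) ✓  (p3,d2,a2)→cleaned(a2,d2) ✓  (p3,d3,a1)→cleaned(a1,d3) ✗  (p3,d4,a5)→cleaned(a5,d4) ✓  (p3,d5,a2)→cleaned(a2,d5) ✗  (p4,d1,a2)→cleaned(a2,d1) ✓  (p4,d5,a1)→cleaned(a1,d5) ✓  (p4,d5,a3)→cleaned(a3,d5) ✗
Counterexamples (restrictor triples failing the scope): 6.

6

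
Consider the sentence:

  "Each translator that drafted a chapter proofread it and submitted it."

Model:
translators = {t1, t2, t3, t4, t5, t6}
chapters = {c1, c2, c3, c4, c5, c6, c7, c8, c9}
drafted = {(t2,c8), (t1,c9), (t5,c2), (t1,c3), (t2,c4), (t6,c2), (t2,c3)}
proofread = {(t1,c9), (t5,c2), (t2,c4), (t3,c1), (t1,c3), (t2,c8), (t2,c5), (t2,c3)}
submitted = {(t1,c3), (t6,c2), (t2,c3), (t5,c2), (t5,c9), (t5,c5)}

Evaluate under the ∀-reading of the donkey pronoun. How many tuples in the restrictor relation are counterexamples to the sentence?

4

"it" takes "a chapter" as antecedent — a donkey pronoun bound across the clause boundary.
Strong reading: for every (t,c) with drafted(t,c), proofread(t,c) ∧ submitted(t,c).
Restrictor pairs: (t1,c3) ✓  (t1,c9) ✗  (t2,c3) ✓  (t2,c4) ✗  (t2,c8) ✗  (t5,c2) ✓  (t6,c2) ✗
Counterexamples (restrictor pairs failing the scope): 4.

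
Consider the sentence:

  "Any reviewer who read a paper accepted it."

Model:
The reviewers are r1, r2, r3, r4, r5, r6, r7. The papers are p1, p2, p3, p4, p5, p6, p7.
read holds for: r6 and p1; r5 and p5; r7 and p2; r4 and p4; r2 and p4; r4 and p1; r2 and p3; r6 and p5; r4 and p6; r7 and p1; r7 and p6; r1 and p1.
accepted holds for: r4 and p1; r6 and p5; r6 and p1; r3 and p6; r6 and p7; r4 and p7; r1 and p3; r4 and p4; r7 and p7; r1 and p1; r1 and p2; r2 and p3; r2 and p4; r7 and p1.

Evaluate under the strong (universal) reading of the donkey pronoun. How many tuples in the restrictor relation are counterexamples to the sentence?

"it" takes "a paper" as antecedent — a donkey pronoun bound across the clause boundary.
Strong reading: for every (r,p) with read(r,p), accepted(r,p).
Restrictor pairs: (r1,p1) ✓  (r2,p3) ✓  (r2,p4) ✓  (r4,p1) ✓  (r4,p4) ✓  (r4,p6) ✗  (r5,p5) ✗  (r6,p1) ✓  (r6,p5) ✓  (r7,p1) ✓  (r7,p2) ✗  (r7,p6) ✗
Counterexamples (restrictor pairs failing the scope): 4.

4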